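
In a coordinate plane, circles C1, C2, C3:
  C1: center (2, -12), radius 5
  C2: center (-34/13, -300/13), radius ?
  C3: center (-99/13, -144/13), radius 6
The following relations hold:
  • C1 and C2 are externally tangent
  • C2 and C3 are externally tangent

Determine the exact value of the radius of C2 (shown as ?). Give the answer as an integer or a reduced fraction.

7

1. [ext C1·C2]  r_C2² + 10r_C2 − 119 = 0  ⇒  r_C2 = 7 (r>0 drops 1)
2. [ext C2·C3]  r_C2² + 12r_C2 − 133 = 0  ⇒  r_C2 = 7 (r>0 drops 1)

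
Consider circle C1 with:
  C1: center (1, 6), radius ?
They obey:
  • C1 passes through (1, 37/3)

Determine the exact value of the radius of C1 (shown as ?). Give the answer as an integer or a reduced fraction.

19/3

1. [C1∋P]  r_C1² − 361/9 = 0  ⇒  r_C1 = 19/3 (r>0 drops 1)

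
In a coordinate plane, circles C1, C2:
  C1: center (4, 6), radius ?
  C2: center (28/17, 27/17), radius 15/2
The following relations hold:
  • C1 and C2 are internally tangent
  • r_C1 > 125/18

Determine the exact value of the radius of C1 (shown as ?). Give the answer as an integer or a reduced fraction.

25/2

1. [int C1,C2]  r_C1² − 15r_C1 + 125/4 = 0  ⇒  r_C1 = 5/2 or 25/2
2. given r_C1 > 125/18: keep 25/2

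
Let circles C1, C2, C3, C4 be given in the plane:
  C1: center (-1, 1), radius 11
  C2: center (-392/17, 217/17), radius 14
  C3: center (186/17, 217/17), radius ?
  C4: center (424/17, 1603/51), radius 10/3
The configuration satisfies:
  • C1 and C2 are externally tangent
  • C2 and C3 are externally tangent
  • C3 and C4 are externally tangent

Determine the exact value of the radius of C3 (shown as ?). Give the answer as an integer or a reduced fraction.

20

1. [ext C2·C3]  r_C3² + 28r_C3 − 960 = 0  ⇒  r_C3 = 20 (r>0 drops 1)
2. [ext C3·C4]  r_C3² + (20/3)r_C3 − 1600/3 = 0  ⇒  r_C3 = 20 (r>0 drops 1)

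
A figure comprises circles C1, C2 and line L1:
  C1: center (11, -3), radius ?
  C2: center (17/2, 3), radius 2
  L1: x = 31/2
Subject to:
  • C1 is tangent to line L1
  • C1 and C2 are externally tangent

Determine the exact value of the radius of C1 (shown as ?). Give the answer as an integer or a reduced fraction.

1. [C1‖L1]  r_C1² − 81/4 = 0  ⇒  r_C1 = 9/2 (r>0 drops 1)
2. [ext C1·C2]  r_C1² + 4r_C1 − 153/4 = 0  ⇒  r_C1 = 9/2 (r>0 drops 1)

9/2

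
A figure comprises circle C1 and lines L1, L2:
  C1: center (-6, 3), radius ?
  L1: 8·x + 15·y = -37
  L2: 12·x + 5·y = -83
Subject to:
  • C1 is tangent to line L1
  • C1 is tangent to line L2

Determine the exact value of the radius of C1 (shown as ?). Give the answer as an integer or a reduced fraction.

1. [C1‖L1]  r_C1² − 4 = 0  ⇒  r_C1 = 2 (r>0 drops 1)
2. [C1‖L2]  r_C1² − 4 = 0  ⇒  r_C1 = 2 (r>0 drops 1)

2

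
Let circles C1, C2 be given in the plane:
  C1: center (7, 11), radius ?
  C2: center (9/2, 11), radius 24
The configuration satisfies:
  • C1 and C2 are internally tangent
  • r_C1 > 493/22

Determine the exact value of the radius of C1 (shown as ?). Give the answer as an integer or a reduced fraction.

53/2

1. [int C1,C2]  r_C1² − 48r_C1 + 2279/4 = 0  ⇒  r_C1 = 43/2 or 53/2
2. given r_C1 > 493/22: keep 53/2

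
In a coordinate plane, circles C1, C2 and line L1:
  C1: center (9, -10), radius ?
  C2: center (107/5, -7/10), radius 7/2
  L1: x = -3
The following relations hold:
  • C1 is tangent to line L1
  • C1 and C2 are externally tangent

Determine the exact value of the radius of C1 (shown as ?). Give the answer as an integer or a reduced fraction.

12

1. [C1‖L1]  r_C1² − 144 = 0  ⇒  r_C1 = 12 (r>0 drops 1)
2. [ext C1·C2]  r_C1² + 7r_C1 − 228 = 0  ⇒  r_C1 = 12 (r>0 drops 1)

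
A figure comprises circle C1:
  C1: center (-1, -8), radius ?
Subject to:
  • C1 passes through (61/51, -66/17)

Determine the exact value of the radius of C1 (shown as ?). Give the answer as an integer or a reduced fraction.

1. [C1∋P]  r_C1² − 196/9 = 0  ⇒  r_C1 = 14/3 (r>0 drops 1)

14/3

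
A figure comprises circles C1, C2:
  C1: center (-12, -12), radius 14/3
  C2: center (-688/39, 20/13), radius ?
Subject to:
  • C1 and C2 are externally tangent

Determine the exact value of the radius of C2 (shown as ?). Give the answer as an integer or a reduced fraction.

1. [ext C1·C2]  r_C2² + (28/3)r_C2 − 580/3 = 0  ⇒  r_C2 = 10 (r>0 drops 1)

10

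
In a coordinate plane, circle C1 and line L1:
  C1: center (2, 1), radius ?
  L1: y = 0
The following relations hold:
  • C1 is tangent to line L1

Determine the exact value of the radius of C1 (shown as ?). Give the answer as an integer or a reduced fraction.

1

1. [C1‖L1]  r_C1² − 1 = 0  ⇒  r_C1 = 1 (r>0 drops 1)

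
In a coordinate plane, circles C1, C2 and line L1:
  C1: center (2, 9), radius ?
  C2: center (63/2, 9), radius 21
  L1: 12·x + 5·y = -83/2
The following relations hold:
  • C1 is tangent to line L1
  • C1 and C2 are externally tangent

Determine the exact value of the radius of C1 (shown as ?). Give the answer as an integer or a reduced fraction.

1. [C1‖L1]  r_C1² − 289/4 = 0  ⇒  r_C1 = 17/2 (r>0 drops 1)
2. [ext C1·C2]  r_C1² + 42r_C1 − 1717/4 = 0  ⇒  r_C1 = 17/2 (r>0 drops 1)

17/2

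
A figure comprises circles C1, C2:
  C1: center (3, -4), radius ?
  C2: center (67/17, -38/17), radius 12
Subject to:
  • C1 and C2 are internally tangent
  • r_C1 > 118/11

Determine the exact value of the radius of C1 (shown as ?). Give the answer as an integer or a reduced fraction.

1. [int C1,C2]  r_C1² − 24r_C1 + 140 = 0  ⇒  r_C1 = 10 or 14
2. given r_C1 > 118/11: keep 14

14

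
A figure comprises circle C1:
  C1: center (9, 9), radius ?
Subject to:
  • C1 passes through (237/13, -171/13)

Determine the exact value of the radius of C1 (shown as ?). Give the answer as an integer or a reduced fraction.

1. [C1∋P]  r_C1² − 576 = 0  ⇒  r_C1 = 24 (r>0 drops 1)

24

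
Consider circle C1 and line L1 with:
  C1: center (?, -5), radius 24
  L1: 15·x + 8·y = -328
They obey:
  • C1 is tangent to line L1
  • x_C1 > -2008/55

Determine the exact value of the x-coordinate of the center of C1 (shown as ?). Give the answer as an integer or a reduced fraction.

1. [C1‖L1]  x_C1² + (192/5)x_C1 − 1856/5 = 0  ⇒  x_C1 = -232/5 or 8
2. given x_C1 > -2008/55: keep 8

8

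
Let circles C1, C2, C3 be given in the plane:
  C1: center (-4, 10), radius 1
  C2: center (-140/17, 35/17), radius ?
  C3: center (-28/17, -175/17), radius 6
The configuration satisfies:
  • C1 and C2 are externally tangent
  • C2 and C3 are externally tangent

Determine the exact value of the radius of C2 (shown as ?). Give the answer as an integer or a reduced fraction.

8

1. [ext C1·C2]  r_C2² + 2r_C2 − 80 = 0  ⇒  r_C2 = 8 (r>0 drops 1)
2. [ext C2·C3]  r_C2² + 12r_C2 − 160 = 0  ⇒  r_C2 = 8 (r>0 drops 1)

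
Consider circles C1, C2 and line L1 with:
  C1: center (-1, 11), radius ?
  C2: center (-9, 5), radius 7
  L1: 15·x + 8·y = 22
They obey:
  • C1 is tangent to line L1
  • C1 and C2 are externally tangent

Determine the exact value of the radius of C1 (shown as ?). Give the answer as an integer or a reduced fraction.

3

1. [C1‖L1]  r_C1² − 9 = 0  ⇒  r_C1 = 3 (r>0 drops 1)
2. [ext C1·C2]  r_C1² + 14r_C1 − 51 = 0  ⇒  r_C1 = 3 (r>0 drops 1)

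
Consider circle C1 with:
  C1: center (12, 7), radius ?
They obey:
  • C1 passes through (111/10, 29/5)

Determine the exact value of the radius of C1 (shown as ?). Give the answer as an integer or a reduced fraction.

1. [C1∋P]  r_C1² − 9/4 = 0  ⇒  r_C1 = 3/2 (r>0 drops 1)

3/2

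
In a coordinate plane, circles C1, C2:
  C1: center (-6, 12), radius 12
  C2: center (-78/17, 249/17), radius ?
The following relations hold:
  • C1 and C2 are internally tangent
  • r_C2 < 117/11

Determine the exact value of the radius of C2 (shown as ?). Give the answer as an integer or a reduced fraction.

9

1. [int C1,C2]  r_C2² − 24r_C2 + 135 = 0  ⇒  r_C2 = 9 or 15
2. given r_C2 < 117/11: keep 9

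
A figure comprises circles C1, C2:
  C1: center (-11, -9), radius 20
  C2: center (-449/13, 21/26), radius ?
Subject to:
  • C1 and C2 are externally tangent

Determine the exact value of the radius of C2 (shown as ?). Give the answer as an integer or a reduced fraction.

11/2

1. [ext C1·C2]  r_C2² + 40r_C2 − 1001/4 = 0  ⇒  r_C2 = 11/2 (r>0 drops 1)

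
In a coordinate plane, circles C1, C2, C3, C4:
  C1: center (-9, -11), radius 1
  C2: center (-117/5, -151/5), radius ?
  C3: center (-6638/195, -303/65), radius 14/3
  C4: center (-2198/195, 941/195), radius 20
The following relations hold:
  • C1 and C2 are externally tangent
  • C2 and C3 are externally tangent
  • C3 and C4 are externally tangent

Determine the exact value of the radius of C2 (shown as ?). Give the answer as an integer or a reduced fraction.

1. [ext C1·C2]  r_C2² + 2r_C2 − 575 = 0  ⇒  r_C2 = 23 (r>0 drops 1)
2. [ext C2·C3]  r_C2² + (28/3)r_C2 − 2231/3 = 0  ⇒  r_C2 = 23 (r>0 drops 1)

23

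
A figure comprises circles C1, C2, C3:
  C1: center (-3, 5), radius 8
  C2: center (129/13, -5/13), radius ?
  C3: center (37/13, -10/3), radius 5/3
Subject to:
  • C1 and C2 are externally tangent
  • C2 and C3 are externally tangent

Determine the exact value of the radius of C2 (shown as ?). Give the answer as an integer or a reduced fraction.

6

1. [ext C1·C2]  r_C2² + 16r_C2 − 132 = 0  ⇒  r_C2 = 6 (r>0 drops 1)
2. [ext C2·C3]  r_C2² + (10/3)r_C2 − 56 = 0  ⇒  r_C2 = 6 (r>0 drops 1)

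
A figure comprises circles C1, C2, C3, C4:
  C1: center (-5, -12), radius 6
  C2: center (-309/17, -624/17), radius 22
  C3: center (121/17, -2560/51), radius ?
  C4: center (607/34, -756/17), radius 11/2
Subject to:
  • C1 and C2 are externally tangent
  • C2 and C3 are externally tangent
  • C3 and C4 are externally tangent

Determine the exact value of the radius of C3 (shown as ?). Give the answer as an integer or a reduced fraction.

1. [ext C2·C3]  r_C3² + 44r_C3 − 3040/9 = 0  ⇒  r_C3 = 20/3 (r>0 drops 1)
2. [ext C3·C4]  r_C3² + 11r_C3 − 1060/9 = 0  ⇒  r_C3 = 20/3 (r>0 drops 1)

20/3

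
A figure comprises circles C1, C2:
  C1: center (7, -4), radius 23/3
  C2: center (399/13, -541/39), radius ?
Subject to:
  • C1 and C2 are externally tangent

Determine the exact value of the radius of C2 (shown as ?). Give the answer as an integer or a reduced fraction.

1. [ext C1·C2]  r_C2² + (46/3)r_C2 − 600 = 0  ⇒  r_C2 = 18 (r>0 drops 1)

18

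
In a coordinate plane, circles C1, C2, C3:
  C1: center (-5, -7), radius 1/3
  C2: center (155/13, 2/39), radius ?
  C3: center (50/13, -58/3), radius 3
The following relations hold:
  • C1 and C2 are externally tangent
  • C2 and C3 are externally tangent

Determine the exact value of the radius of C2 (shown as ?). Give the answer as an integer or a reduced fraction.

18

1. [ext C1·C2]  r_C2² + (2/3)r_C2 − 336 = 0  ⇒  r_C2 = 18 (r>0 drops 1)
2. [ext C2·C3]  r_C2² + 6r_C2 − 432 = 0  ⇒  r_C2 = 18 (r>0 drops 1)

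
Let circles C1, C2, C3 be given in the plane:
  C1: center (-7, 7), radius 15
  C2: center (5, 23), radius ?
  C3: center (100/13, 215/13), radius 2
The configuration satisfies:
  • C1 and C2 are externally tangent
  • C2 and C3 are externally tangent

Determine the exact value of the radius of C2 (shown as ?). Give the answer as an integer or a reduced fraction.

1. [ext C1·C2]  r_C2² + 30r_C2 − 175 = 0  ⇒  r_C2 = 5 (r>0 drops 1)
2. [ext C2·C3]  r_C2² + 4r_C2 − 45 = 0  ⇒  r_C2 = 5 (r>0 drops 1)

5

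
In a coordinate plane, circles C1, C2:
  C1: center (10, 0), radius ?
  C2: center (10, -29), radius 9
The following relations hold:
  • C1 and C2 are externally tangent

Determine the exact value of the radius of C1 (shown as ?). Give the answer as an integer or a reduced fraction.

20

1. [ext C1·C2]  r_C1² + 18r_C1 − 760 = 0  ⇒  r_C1 = 20 (r>0 drops 1)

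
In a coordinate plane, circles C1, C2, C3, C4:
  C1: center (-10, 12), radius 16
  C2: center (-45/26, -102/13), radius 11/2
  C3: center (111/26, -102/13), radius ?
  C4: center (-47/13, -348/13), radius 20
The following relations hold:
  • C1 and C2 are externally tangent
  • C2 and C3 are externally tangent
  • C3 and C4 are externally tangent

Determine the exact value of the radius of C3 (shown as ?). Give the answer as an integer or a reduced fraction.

1. [ext C2·C3]  r_C3² + 11r_C3 − 23/4 = 0  ⇒  r_C3 = 1/2 (r>0 drops 1)
2. [ext C3·C4]  r_C3² + 40r_C3 − 81/4 = 0  ⇒  r_C3 = 1/2 (r>0 drops 1)

1/2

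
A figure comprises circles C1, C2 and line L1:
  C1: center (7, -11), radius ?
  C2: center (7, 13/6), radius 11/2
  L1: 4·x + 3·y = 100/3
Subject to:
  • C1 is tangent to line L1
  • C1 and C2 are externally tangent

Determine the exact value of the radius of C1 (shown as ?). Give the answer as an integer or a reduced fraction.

1. [C1‖L1]  r_C1² − 529/9 = 0  ⇒  r_C1 = 23/3 (r>0 drops 1)
2. [ext C1·C2]  r_C1² + 11r_C1 − 1288/9 = 0  ⇒  r_C1 = 23/3 (r>0 drops 1)

23/3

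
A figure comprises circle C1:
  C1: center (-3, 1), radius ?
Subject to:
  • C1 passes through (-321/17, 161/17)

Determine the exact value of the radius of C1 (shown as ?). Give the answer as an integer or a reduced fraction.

18

1. [C1∋P]  r_C1² − 324 = 0  ⇒  r_C1 = 18 (r>0 drops 1)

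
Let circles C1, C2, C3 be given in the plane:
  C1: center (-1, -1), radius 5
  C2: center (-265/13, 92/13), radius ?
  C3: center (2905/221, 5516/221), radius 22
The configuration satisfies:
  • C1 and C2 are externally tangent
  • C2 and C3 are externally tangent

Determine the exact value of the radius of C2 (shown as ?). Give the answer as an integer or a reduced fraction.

1. [ext C1·C2]  r_C2² + 10r_C2 − 416 = 0  ⇒  r_C2 = 16 (r>0 drops 1)
2. [ext C2·C3]  r_C2² + 44r_C2 − 960 = 0  ⇒  r_C2 = 16 (r>0 drops 1)

16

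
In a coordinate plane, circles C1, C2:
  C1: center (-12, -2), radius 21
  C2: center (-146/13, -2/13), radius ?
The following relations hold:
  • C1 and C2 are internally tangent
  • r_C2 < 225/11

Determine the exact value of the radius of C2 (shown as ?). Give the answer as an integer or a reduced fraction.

19

1. [int C1,C2]  r_C2² − 42r_C2 + 437 = 0  ⇒  r_C2 = 19 or 23
2. given r_C2 < 225/11: keep 19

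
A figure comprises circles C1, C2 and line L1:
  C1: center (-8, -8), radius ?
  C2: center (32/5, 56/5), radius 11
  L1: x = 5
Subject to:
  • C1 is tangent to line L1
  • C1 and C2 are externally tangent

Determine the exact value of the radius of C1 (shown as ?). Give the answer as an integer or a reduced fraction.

13

1. [C1‖L1]  r_C1² − 169 = 0  ⇒  r_C1 = 13 (r>0 drops 1)
2. [ext C1·C2]  r_C1² + 22r_C1 − 455 = 0  ⇒  r_C1 = 13 (r>0 drops 1)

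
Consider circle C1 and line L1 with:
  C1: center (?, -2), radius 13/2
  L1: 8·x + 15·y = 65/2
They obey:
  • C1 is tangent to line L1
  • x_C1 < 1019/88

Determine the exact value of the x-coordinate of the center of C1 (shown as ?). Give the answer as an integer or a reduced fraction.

1. [C1‖L1]  x_C1² − (125/8)x_C1 − 519/4 = 0  ⇒  x_C1 = -6 or 173/8
2. given x_C1 < 1019/88: keep -6

-6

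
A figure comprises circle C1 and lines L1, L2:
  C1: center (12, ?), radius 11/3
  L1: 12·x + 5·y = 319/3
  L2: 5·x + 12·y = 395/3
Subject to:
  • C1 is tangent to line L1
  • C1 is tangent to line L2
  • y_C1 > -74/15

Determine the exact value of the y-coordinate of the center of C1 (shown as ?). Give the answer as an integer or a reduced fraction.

2

1. [C1‖L1]  y_C1² + (226/15)y_C1 − 512/15 = 0  ⇒  y_C1 = -256/15 or 2
2. [C1‖L2]  y_C1² − (215/18)y_C1 + 179/9 = 0  ⇒  y_C1 = 2 or 179/18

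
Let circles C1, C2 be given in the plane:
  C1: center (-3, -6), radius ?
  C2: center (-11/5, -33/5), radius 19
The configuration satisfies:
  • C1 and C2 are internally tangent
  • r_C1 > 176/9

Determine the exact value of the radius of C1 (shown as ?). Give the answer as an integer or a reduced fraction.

20

1. [int C1,C2]  r_C1² − 38r_C1 + 360 = 0  ⇒  r_C1 = 18 or 20
2. given r_C1 > 176/9: keep 20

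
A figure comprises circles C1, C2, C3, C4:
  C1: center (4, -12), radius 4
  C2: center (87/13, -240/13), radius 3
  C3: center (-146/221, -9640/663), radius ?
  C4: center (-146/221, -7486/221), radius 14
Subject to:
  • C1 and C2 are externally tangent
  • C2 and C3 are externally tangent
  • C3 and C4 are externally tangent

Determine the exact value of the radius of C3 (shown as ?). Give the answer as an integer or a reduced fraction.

16/3

1. [ext C2·C3]  r_C3² + 6r_C3 − 544/9 = 0  ⇒  r_C3 = 16/3 (r>0 drops 1)
2. [ext C3·C4]  r_C3² + 28r_C3 − 1600/9 = 0  ⇒  r_C3 = 16/3 (r>0 drops 1)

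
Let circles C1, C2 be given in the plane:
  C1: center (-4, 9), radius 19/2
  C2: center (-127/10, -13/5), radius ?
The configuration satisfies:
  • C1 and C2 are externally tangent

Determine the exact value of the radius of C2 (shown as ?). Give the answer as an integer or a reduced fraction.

5

1. [ext C1·C2]  r_C2² + 19r_C2 − 120 = 0  ⇒  r_C2 = 5 (r>0 drops 1)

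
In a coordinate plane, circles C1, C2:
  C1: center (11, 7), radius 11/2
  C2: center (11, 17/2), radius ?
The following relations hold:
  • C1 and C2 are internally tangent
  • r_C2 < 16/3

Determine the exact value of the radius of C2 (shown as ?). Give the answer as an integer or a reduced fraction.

1. [int C1,C2]  r_C2² − 11r_C2 + 28 = 0  ⇒  r_C2 = 4 or 7
2. given r_C2 < 16/3: keep 4

4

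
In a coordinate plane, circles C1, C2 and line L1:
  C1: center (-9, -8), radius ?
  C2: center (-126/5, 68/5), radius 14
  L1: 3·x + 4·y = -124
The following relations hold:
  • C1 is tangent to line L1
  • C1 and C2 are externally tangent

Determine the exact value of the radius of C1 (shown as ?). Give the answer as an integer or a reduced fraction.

13

1. [C1‖L1]  r_C1² − 169 = 0  ⇒  r_C1 = 13 (r>0 drops 1)
2. [ext C1·C2]  r_C1² + 28r_C1 − 533 = 0  ⇒  r_C1 = 13 (r>0 drops 1)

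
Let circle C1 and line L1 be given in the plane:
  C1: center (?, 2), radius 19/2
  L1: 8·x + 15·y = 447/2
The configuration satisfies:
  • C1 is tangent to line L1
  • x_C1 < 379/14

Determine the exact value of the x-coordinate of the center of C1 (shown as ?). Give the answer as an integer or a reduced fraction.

1. [C1‖L1]  x_C1² − (387/8)x_C1 + 355/2 = 0  ⇒  x_C1 = 4 or 355/8
2. given x_C1 < 379/14: keep 4

4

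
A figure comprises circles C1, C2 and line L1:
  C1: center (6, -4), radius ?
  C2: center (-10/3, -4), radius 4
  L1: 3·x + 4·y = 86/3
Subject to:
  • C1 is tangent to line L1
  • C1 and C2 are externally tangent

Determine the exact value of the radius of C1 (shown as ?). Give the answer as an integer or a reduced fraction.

1. [C1‖L1]  r_C1² − 256/9 = 0  ⇒  r_C1 = 16/3 (r>0 drops 1)
2. [ext C1·C2]  r_C1² + 8r_C1 − 640/9 = 0  ⇒  r_C1 = 16/3 (r>0 drops 1)

16/3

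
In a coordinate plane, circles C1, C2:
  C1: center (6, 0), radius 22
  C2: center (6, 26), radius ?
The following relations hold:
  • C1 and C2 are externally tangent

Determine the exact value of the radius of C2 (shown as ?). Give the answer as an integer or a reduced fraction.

1. [ext C1·C2]  r_C2² + 44r_C2 − 192 = 0  ⇒  r_C2 = 4 (r>0 drops 1)

4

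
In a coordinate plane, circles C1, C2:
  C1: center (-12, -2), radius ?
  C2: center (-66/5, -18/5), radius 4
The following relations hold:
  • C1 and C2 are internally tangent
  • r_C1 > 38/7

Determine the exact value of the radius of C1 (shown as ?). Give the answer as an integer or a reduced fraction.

1. [int C1,C2]  r_C1² − 8r_C1 + 12 = 0  ⇒  r_C1 = 2 or 6
2. given r_C1 > 38/7: keep 6

6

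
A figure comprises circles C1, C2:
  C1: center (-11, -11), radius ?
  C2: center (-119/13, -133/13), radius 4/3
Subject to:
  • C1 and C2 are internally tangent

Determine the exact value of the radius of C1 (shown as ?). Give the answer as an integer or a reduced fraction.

1. [int C1,C2]  r_C1² − (8/3)r_C1 − 20/9 = 0  ⇒  r_C1 = 10/3 (r>0 drops 1)

10/3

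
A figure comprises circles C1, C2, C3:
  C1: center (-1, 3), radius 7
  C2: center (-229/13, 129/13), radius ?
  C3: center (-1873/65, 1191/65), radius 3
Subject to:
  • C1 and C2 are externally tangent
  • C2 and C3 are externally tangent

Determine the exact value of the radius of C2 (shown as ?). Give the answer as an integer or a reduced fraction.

11

1. [ext C1·C2]  r_C2² + 14r_C2 − 275 = 0  ⇒  r_C2 = 11 (r>0 drops 1)
2. [ext C2·C3]  r_C2² + 6r_C2 − 187 = 0  ⇒  r_C2 = 11 (r>0 drops 1)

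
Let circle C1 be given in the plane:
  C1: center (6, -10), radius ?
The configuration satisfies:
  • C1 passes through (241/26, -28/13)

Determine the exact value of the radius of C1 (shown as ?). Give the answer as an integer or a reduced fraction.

1. [C1∋P]  r_C1² − 289/4 = 0  ⇒  r_C1 = 17/2 (r>0 drops 1)

17/2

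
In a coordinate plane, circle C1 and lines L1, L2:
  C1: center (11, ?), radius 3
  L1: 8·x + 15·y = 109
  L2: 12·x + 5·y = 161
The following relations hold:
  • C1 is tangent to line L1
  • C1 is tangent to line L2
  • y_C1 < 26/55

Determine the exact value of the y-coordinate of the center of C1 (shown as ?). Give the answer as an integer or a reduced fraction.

-2

1. [C1‖L1]  y_C1² − (14/5)y_C1 − 48/5 = 0  ⇒  y_C1 = -2 or 24/5
2. [C1‖L2]  y_C1² − (58/5)y_C1 − 136/5 = 0  ⇒  y_C1 = -2 or 68/5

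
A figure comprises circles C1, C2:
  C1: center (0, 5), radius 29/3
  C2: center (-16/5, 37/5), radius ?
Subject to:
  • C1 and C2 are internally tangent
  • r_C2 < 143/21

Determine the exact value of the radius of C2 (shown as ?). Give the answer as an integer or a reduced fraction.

1. [int C1,C2]  r_C2² − (58/3)r_C2 + 697/9 = 0  ⇒  r_C2 = 17/3 or 41/3
2. given r_C2 < 143/21: keep 17/3

17/3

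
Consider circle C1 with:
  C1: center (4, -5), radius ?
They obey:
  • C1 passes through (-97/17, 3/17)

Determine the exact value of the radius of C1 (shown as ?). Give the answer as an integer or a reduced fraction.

1. [C1∋P]  r_C1² − 121 = 0  ⇒  r_C1 = 11 (r>0 drops 1)

11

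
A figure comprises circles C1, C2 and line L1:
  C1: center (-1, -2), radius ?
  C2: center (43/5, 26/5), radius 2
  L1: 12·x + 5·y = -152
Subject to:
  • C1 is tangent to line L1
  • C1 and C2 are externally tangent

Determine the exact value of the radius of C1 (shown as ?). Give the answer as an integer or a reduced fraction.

10

1. [C1‖L1]  r_C1² − 100 = 0  ⇒  r_C1 = 10 (r>0 drops 1)
2. [ext C1·C2]  r_C1² + 4r_C1 − 140 = 0  ⇒  r_C1 = 10 (r>0 drops 1)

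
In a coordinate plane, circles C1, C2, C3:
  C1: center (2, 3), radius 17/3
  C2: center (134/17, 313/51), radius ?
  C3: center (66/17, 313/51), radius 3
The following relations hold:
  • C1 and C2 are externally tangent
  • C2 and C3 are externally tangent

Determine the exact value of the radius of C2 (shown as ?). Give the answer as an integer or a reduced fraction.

1. [ext C1·C2]  r_C2² + (34/3)r_C2 − 37/3 = 0  ⇒  r_C2 = 1 (r>0 drops 1)
2. [ext C2·C3]  r_C2² + 6r_C2 − 7 = 0  ⇒  r_C2 = 1 (r>0 drops 1)

1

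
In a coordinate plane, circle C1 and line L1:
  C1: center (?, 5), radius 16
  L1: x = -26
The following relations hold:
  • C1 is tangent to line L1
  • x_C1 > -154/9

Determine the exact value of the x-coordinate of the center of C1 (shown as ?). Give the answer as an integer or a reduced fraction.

-10

1. [C1‖L1]  x_C1² + 52x_C1 + 420 = 0  ⇒  x_C1 = -42 or -10
2. given x_C1 > -154/9: keep -10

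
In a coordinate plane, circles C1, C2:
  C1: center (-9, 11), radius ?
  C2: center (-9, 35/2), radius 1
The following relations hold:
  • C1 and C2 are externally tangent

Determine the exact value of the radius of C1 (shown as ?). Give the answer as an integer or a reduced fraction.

1. [ext C1·C2]  r_C1² + 2r_C1 − 165/4 = 0  ⇒  r_C1 = 11/2 (r>0 drops 1)

11/2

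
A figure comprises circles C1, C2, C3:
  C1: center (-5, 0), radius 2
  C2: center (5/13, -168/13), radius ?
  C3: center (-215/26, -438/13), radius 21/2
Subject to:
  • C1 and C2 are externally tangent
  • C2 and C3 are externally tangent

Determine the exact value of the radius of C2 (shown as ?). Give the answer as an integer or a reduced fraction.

12

1. [ext C1·C2]  r_C2² + 4r_C2 − 192 = 0  ⇒  r_C2 = 12 (r>0 drops 1)
2. [ext C2·C3]  r_C2² + 21r_C2 − 396 = 0  ⇒  r_C2 = 12 (r>0 drops 1)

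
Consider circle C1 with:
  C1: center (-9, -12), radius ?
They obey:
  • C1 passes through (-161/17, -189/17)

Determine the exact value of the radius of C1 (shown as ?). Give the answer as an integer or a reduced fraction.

1. [C1∋P]  r_C1² − 1 = 0  ⇒  r_C1 = 1 (r>0 drops 1)

1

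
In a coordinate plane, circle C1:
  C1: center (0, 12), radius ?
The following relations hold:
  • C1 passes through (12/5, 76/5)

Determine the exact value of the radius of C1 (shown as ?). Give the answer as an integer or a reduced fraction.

4

1. [C1∋P]  r_C1² − 16 = 0  ⇒  r_C1 = 4 (r>0 drops 1)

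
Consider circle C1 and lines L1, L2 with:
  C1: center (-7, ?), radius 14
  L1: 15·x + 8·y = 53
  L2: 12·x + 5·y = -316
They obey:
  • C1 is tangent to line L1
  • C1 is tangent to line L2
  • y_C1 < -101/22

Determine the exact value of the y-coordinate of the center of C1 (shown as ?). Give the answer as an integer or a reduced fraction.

-10

1. [C1‖L1]  y_C1² − (79/2)y_C1 − 495 = 0  ⇒  y_C1 = -10 or 99/2
2. [C1‖L2]  y_C1² + (464/5)y_C1 + 828 = 0  ⇒  y_C1 = -414/5 or -10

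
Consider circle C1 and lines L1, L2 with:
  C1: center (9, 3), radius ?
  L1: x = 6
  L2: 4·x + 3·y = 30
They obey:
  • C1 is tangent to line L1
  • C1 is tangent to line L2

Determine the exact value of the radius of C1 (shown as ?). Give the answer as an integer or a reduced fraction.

3

1. [C1‖L1]  r_C1² − 9 = 0  ⇒  r_C1 = 3 (r>0 drops 1)
2. [C1‖L2]  r_C1² − 9 = 0  ⇒  r_C1 = 3 (r>0 drops 1)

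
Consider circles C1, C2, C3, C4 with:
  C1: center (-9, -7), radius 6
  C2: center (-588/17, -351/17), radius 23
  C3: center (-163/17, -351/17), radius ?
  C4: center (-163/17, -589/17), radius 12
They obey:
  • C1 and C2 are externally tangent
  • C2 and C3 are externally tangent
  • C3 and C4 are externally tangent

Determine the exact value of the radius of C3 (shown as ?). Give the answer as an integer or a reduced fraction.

1. [ext C2·C3]  r_C3² + 46r_C3 − 96 = 0  ⇒  r_C3 = 2 (r>0 drops 1)
2. [ext C3·C4]  r_C3² + 24r_C3 − 52 = 0  ⇒  r_C3 = 2 (r>0 drops 1)

2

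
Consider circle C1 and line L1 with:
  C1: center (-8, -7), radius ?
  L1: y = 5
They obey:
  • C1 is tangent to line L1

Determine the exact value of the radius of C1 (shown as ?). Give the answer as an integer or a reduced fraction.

1. [C1‖L1]  r_C1² − 144 = 0  ⇒  r_C1 = 12 (r>0 drops 1)

12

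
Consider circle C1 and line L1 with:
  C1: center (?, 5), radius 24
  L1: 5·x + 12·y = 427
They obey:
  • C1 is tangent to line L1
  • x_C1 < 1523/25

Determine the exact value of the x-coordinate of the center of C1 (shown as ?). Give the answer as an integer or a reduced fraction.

1. [C1‖L1]  x_C1² − (734/5)x_C1 + 7469/5 = 0  ⇒  x_C1 = 11 or 679/5
2. given x_C1 < 1523/25: keep 11

11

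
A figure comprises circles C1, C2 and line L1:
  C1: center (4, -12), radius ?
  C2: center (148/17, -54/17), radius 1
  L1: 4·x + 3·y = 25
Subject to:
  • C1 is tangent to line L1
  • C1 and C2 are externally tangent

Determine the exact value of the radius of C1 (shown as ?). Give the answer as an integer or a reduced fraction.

9

1. [C1‖L1]  r_C1² − 81 = 0  ⇒  r_C1 = 9 (r>0 drops 1)
2. [ext C1·C2]  r_C1² + 2r_C1 − 99 = 0  ⇒  r_C1 = 9 (r>0 drops 1)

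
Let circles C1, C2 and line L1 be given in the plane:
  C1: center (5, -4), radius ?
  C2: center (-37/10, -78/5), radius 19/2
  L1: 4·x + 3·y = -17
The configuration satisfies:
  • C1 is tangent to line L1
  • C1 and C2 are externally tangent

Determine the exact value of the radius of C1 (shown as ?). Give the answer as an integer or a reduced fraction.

1. [C1‖L1]  r_C1² − 25 = 0  ⇒  r_C1 = 5 (r>0 drops 1)
2. [ext C1·C2]  r_C1² + 19r_C1 − 120 = 0  ⇒  r_C1 = 5 (r>0 drops 1)

5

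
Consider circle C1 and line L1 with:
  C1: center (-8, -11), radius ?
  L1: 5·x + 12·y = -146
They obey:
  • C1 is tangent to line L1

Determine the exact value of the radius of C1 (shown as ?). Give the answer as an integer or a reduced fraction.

1. [C1‖L1]  r_C1² − 4 = 0  ⇒  r_C1 = 2 (r>0 drops 1)

2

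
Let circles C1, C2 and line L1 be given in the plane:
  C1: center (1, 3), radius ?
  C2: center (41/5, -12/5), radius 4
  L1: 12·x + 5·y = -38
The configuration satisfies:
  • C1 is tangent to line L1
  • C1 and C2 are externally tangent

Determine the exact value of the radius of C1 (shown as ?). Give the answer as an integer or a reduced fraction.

1. [C1‖L1]  r_C1² − 25 = 0  ⇒  r_C1 = 5 (r>0 drops 1)
2. [ext C1·C2]  r_C1² + 8r_C1 − 65 = 0  ⇒  r_C1 = 5 (r>0 drops 1)

5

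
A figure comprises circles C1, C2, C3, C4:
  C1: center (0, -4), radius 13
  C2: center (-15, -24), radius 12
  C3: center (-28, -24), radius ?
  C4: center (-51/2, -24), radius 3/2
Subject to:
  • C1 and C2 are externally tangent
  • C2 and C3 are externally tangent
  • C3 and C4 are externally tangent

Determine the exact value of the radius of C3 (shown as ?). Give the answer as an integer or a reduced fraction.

1. [ext C2·C3]  r_C3² + 24r_C3 − 25 = 0  ⇒  r_C3 = 1 (r>0 drops 1)
2. [ext C3·C4]  r_C3² + 3r_C3 − 4 = 0  ⇒  r_C3 = 1 (r>0 drops 1)

1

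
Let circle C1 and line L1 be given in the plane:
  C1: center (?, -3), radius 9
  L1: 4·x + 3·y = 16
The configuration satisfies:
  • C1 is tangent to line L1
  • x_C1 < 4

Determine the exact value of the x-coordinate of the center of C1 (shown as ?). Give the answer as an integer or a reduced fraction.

-5

1. [C1‖L1]  x_C1² − (25/2)x_C1 − 175/2 = 0  ⇒  x_C1 = -5 or 35/2
2. given x_C1 < 4: keep -5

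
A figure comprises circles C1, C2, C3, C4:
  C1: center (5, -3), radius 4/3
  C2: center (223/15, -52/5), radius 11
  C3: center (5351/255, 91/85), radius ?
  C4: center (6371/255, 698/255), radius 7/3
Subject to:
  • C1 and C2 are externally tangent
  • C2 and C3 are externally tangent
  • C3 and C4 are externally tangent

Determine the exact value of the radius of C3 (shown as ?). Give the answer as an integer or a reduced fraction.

2

1. [ext C2·C3]  r_C3² + 22r_C3 − 48 = 0  ⇒  r_C3 = 2 (r>0 drops 1)
2. [ext C3·C4]  r_C3² + (14/3)r_C3 − 40/3 = 0  ⇒  r_C3 = 2 (r>0 drops 1)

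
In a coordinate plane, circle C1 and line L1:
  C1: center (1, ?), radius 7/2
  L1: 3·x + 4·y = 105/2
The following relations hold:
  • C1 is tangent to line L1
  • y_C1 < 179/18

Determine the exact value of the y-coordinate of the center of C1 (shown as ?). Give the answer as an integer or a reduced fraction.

1. [C1‖L1]  y_C1² − (99/4)y_C1 + 134 = 0  ⇒  y_C1 = 8 or 67/4
2. given y_C1 < 179/18: keep 8

8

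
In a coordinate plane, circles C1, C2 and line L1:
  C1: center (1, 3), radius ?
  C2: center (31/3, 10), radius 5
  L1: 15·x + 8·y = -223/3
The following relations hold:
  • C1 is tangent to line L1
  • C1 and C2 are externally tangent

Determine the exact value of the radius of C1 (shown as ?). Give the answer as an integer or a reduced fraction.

20/3

1. [C1‖L1]  r_C1² − 400/9 = 0  ⇒  r_C1 = 20/3 (r>0 drops 1)
2. [ext C1·C2]  r_C1² + 10r_C1 − 1000/9 = 0  ⇒  r_C1 = 20/3 (r>0 drops 1)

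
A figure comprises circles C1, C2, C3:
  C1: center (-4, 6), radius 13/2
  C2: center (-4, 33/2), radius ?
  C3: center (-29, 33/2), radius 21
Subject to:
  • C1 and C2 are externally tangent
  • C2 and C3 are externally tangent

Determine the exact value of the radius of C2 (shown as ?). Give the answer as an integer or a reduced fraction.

4

1. [ext C1·C2]  r_C2² + 13r_C2 − 68 = 0  ⇒  r_C2 = 4 (r>0 drops 1)
2. [ext C2·C3]  r_C2² + 42r_C2 − 184 = 0  ⇒  r_C2 = 4 (r>0 drops 1)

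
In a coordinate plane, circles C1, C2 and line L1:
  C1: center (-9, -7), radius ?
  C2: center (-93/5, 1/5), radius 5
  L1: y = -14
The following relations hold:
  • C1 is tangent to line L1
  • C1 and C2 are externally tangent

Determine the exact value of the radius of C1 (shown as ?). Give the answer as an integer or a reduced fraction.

7

1. [C1‖L1]  r_C1² − 49 = 0  ⇒  r_C1 = 7 (r>0 drops 1)
2. [ext C1·C2]  r_C1² + 10r_C1 − 119 = 0  ⇒  r_C1 = 7 (r>0 drops 1)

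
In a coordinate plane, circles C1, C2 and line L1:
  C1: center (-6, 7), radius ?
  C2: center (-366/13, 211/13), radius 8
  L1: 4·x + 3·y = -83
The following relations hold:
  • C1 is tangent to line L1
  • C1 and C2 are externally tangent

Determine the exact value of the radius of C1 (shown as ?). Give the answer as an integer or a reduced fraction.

16

1. [C1‖L1]  r_C1² − 256 = 0  ⇒  r_C1 = 16 (r>0 drops 1)
2. [ext C1·C2]  r_C1² + 16r_C1 − 512 = 0  ⇒  r_C1 = 16 (r>0 drops 1)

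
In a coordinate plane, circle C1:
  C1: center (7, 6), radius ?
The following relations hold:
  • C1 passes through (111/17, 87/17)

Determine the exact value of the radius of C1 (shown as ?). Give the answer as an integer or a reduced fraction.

1. [C1∋P]  r_C1² − 1 = 0  ⇒  r_C1 = 1 (r>0 drops 1)

1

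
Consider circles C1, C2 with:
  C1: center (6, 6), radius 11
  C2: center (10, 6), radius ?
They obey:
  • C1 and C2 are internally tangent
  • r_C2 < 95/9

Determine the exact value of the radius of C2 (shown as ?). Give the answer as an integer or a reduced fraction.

1. [int C1,C2]  r_C2² − 22r_C2 + 105 = 0  ⇒  r_C2 = 7 or 15
2. given r_C2 < 95/9: keep 7

7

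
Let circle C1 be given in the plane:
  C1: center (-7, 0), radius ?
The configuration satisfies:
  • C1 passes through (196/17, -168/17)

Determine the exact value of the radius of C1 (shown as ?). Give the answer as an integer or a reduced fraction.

1. [C1∋P]  r_C1² − 441 = 0  ⇒  r_C1 = 21 (r>0 drops 1)

21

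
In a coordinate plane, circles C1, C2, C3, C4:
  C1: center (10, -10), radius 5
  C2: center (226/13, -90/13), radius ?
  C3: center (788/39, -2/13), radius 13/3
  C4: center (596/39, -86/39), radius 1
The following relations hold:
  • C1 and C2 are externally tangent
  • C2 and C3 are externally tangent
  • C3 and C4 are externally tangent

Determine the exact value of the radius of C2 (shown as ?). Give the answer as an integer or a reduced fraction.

3

1. [ext C1·C2]  r_C2² + 10r_C2 − 39 = 0  ⇒  r_C2 = 3 (r>0 drops 1)
2. [ext C2·C3]  r_C2² + (26/3)r_C2 − 35 = 0  ⇒  r_C2 = 3 (r>0 drops 1)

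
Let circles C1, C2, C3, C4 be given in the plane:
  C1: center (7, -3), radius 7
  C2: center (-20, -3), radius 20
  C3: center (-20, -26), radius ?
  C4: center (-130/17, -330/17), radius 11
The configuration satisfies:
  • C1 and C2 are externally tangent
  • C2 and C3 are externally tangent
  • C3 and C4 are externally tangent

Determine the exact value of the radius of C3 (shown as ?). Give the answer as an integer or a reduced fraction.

3

1. [ext C2·C3]  r_C3² + 40r_C3 − 129 = 0  ⇒  r_C3 = 3 (r>0 drops 1)
2. [ext C3·C4]  r_C3² + 22r_C3 − 75 = 0  ⇒  r_C3 = 3 (r>0 drops 1)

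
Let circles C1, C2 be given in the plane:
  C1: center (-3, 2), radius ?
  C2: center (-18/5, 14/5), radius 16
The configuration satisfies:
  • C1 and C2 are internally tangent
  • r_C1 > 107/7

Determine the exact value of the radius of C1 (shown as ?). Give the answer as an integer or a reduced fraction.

1. [int C1,C2]  r_C1² − 32r_C1 + 255 = 0  ⇒  r_C1 = 15 or 17
2. given r_C1 > 107/7: keep 17

17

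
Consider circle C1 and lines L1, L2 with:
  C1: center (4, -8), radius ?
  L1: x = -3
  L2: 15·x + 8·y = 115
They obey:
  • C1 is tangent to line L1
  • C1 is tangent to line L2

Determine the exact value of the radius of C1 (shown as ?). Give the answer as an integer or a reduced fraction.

1. [C1‖L1]  r_C1² − 49 = 0  ⇒  r_C1 = 7 (r>0 drops 1)
2. [C1‖L2]  r_C1² − 49 = 0  ⇒  r_C1 = 7 (r>0 drops 1)

7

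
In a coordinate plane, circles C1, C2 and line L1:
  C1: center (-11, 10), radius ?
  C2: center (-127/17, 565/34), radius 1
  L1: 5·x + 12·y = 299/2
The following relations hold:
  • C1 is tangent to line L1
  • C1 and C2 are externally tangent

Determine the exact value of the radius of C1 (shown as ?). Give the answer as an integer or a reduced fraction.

1. [C1‖L1]  r_C1² − 169/4 = 0  ⇒  r_C1 = 13/2 (r>0 drops 1)
2. [ext C1·C2]  r_C1² + 2r_C1 − 221/4 = 0  ⇒  r_C1 = 13/2 (r>0 drops 1)

13/2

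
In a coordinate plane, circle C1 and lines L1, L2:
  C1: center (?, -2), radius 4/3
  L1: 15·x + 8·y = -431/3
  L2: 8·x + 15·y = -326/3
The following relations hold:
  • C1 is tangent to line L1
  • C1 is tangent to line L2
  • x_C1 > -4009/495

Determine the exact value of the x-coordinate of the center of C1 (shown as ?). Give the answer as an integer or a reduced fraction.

1. [C1‖L1]  x_C1² + (766/45)x_C1 + 3157/45 = 0  ⇒  x_C1 = -451/45 or -7
2. [C1‖L2]  x_C1² + (59/3)x_C1 + 266/3 = 0  ⇒  x_C1 = -38/3 or -7

-7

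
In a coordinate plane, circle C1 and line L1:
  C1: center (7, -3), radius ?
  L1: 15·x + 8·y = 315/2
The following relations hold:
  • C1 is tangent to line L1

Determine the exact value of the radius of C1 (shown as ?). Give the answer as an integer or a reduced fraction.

9/2

1. [C1‖L1]  r_C1² − 81/4 = 0  ⇒  r_C1 = 9/2 (r>0 drops 1)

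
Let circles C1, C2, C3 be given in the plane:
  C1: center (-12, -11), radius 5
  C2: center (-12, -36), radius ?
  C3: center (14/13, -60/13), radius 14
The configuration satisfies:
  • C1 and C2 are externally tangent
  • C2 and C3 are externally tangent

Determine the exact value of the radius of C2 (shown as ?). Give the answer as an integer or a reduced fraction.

20

1. [ext C1·C2]  r_C2² + 10r_C2 − 600 = 0  ⇒  r_C2 = 20 (r>0 drops 1)
2. [ext C2·C3]  r_C2² + 28r_C2 − 960 = 0  ⇒  r_C2 = 20 (r>0 drops 1)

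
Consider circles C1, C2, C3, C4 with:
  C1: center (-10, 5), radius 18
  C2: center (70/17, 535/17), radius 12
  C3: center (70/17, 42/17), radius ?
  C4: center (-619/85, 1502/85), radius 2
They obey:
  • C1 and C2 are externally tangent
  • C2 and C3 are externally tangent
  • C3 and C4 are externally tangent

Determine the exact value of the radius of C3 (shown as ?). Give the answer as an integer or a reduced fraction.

17

1. [ext C2·C3]  r_C3² + 24r_C3 − 697 = 0  ⇒  r_C3 = 17 (r>0 drops 1)
2. [ext C3·C4]  r_C3² + 4r_C3 − 357 = 0  ⇒  r_C3 = 17 (r>0 drops 1)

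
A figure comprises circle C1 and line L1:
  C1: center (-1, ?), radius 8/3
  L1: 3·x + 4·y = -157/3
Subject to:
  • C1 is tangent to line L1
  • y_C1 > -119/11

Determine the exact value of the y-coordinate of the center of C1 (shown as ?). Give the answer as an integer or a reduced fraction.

-9

1. [C1‖L1]  y_C1² + (74/3)y_C1 + 141 = 0  ⇒  y_C1 = -47/3 or -9
2. given y_C1 > -119/11: keep -9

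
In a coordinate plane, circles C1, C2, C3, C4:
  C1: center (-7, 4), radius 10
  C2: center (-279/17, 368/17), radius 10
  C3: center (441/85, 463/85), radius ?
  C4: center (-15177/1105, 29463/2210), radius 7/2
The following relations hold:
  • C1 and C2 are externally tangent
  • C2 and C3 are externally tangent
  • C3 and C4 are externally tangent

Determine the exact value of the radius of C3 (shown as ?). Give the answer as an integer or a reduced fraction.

17

1. [ext C2·C3]  r_C3² + 20r_C3 − 629 = 0  ⇒  r_C3 = 17 (r>0 drops 1)
2. [ext C3·C4]  r_C3² + 7r_C3 − 408 = 0  ⇒  r_C3 = 17 (r>0 drops 1)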